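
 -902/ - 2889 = 902/2889 =0.31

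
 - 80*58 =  - 4640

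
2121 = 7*303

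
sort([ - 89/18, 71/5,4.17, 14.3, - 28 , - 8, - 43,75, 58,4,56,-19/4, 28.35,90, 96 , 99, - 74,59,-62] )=[ - 74,-62, - 43, -28 , - 8, - 89/18,-19/4, 4 , 4.17,71/5,  14.3,28.35, 56, 58, 59, 75, 90, 96, 99 ] 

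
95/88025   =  19/17605 = 0.00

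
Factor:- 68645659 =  - 127^1*540517^1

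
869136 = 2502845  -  1633709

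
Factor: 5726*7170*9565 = 392695092300 = 2^2*3^1*5^2*7^1*239^1*409^1*1913^1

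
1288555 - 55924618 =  - 54636063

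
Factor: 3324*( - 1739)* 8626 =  - 49862040936 = - 2^3*3^1 *19^1*37^1*47^1*227^1 *277^1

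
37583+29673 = 67256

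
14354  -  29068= -14714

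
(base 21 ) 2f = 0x39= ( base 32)1p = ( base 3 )2010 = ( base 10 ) 57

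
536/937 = 536/937= 0.57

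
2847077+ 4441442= 7288519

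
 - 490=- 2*245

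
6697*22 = 147334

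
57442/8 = 7180 +1/4 =7180.25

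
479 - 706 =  - 227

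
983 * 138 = 135654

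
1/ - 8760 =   -  1 + 8759/8760 = -  0.00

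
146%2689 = 146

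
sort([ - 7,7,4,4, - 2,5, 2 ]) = [ - 7,-2, 2, 4,4,  5,7 ]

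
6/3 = 2  =  2.00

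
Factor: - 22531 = -22531^1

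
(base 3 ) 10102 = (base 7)161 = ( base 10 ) 92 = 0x5c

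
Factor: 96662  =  2^1*17^1*2843^1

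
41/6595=41/6595=0.01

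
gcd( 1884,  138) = 6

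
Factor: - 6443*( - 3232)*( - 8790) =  - 183040991040 = - 2^6*3^1*5^1 * 17^1*101^1*293^1*379^1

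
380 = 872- 492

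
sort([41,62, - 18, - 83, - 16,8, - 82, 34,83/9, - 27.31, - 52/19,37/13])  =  [ - 83, - 82, -27.31, -18, - 16, - 52/19,37/13,8,  83/9,34,41  ,  62]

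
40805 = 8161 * 5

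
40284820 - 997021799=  - 956736979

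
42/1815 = 14/605 = 0.02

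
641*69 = 44229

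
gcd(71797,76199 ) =1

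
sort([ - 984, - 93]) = [ - 984, - 93 ] 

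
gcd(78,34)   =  2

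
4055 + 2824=6879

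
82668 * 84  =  6944112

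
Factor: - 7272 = -2^3*3^2 *101^1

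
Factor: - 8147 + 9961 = 1814 = 2^1  *  907^1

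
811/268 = 3+7/268=3.03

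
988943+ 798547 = 1787490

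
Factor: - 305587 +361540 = 3^2*6217^1 =55953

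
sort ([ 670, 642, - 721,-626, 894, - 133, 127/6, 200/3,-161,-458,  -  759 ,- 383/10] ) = [ - 759,- 721, - 626,- 458, - 161,- 133,- 383/10 , 127/6,200/3,642, 670,  894] 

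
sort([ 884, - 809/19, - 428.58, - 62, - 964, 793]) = [ - 964, - 428.58, - 62, - 809/19, 793, 884]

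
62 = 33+29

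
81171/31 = 81171/31 = 2618.42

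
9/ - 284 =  - 9/284= - 0.03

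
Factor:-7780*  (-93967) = 2^2*5^1*389^1*93967^1 = 731063260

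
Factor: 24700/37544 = 2^( - 1 )*5^2*19^(-1) = 25/38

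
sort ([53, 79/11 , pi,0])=[0, pi,79/11, 53]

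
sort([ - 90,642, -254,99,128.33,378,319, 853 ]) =[-254,-90,  99,128.33, 319,378,642, 853] 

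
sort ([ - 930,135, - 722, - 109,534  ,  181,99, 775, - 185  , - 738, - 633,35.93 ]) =[ - 930, - 738, - 722, - 633, - 185, - 109,35.93,99,135,181,534,775]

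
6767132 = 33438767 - 26671635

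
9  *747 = 6723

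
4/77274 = 2/38637 =0.00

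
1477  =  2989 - 1512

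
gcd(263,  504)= 1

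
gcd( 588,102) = 6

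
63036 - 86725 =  - 23689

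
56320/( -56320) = - 1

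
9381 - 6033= 3348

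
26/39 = 2/3 = 0.67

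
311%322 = 311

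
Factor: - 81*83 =  -  6723 = - 3^4 * 83^1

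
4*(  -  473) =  - 1892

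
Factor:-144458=-2^1 * 72229^1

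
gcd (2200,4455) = 55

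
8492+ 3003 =11495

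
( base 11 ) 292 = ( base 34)A3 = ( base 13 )205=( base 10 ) 343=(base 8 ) 527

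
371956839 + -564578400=-192621561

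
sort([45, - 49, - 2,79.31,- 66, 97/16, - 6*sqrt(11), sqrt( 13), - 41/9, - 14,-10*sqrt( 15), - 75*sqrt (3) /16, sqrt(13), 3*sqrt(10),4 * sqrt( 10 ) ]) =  [ - 66,  -  49, - 10*sqrt(15), - 6*sqrt ( 11), - 14,  -  75*sqrt( 3)/16, - 41/9,  -  2, sqrt(13),sqrt( 13) , 97/16, 3*sqrt(10), 4*sqrt(10 ), 45 , 79.31]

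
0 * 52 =0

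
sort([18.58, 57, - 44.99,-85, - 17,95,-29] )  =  [ - 85, -44.99,  -  29, - 17, 18.58, 57,95]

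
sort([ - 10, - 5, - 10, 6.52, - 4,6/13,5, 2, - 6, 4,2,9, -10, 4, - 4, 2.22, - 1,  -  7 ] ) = [ - 10, - 10, - 10 , - 7, - 6, - 5, - 4, - 4, - 1, 6/13,2,2, 2.22, 4 , 4, 5, 6.52, 9]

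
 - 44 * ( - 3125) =137500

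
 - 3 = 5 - 8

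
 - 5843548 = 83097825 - 88941373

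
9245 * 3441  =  31812045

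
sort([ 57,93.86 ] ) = [57, 93.86]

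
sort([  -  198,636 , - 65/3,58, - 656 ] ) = [-656, - 198, - 65/3,58,636 ] 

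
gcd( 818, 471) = 1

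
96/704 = 3/22 = 0.14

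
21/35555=21/35555=0.00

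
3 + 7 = 10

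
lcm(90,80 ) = 720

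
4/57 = 4/57 = 0.07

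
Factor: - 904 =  - 2^3*113^1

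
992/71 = 13 + 69/71=13.97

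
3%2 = 1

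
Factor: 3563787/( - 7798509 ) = - 1187929/2599503= -  3^( - 1)*73^1*97^( - 1)*8933^( - 1)*16273^1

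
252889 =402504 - 149615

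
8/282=4/141 = 0.03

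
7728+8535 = 16263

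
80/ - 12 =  - 7 + 1/3=- 6.67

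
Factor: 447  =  3^1*149^1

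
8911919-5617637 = 3294282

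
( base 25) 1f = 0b101000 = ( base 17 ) 26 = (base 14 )2C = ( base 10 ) 40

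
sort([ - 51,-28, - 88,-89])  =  [-89,-88, - 51,-28] 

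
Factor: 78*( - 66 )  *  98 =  - 504504 = -2^3*3^2*7^2*11^1*13^1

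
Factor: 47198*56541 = 2^1*3^1*47^1 * 401^1*23599^1=2668622118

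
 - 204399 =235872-440271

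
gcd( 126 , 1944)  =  18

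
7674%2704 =2266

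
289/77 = 289/77 = 3.75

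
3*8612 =25836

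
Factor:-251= - 251^1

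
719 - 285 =434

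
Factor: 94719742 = 2^1* 13^1 * 29^1*269^1*467^1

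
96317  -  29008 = 67309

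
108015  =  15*7201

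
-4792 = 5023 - 9815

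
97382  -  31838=65544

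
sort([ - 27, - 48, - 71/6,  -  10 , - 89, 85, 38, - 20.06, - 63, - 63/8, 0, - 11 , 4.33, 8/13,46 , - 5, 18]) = [ - 89,-63, - 48, - 27, - 20.06, - 71/6, - 11,-10,-63/8, - 5,0, 8/13, 4.33,18, 38,46, 85 ]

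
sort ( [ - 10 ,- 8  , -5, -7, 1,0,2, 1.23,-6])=[ - 10, - 8, - 7,-6, - 5,0, 1, 1.23,2 ]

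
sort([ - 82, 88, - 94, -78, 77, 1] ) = [ - 94, - 82 , - 78, 1, 77, 88]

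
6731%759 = 659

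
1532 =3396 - 1864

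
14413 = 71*203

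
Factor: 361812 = 2^2*3^1*11^1 * 2741^1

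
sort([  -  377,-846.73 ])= [ - 846.73, - 377]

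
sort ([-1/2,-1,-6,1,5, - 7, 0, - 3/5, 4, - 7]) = [ - 7, - 7, - 6, - 1, - 3/5, - 1/2, 0, 1,4,5 ] 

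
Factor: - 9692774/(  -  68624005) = 2^1*5^(-1) * 7^1*13^1 * 19^1*29^(-1)*433^( - 1)*1093^(  -  1 )*2803^1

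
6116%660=176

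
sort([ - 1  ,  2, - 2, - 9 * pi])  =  [ - 9*pi, - 2,  -  1, 2 ]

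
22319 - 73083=  -  50764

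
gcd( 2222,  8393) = 11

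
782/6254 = 391/3127  =  0.13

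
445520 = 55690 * 8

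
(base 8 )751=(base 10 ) 489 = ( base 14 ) 26D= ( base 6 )2133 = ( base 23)L6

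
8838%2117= 370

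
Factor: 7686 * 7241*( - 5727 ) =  - 2^1*3^3  *  7^1*13^1*23^1*61^1*83^1*557^1 = - 318732325002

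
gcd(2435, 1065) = 5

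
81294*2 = 162588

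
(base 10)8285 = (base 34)75N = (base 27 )b9n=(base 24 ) e95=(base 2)10000001011101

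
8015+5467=13482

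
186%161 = 25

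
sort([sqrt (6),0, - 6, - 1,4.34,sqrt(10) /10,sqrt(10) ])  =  [ - 6, - 1, 0,sqrt(10) /10,sqrt(6), sqrt( 10),4.34]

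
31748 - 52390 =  - 20642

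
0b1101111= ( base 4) 1233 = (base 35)36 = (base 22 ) 51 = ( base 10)111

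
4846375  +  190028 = 5036403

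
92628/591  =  30876/197 = 156.73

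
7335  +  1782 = 9117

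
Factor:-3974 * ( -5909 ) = 23482366 = 2^1 * 19^1 * 311^1*1987^1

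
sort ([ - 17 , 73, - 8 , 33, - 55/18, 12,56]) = [ - 17, - 8, - 55/18 , 12,33,56,73 ]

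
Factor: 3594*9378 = 2^2*3^3* 521^1*599^1 = 33704532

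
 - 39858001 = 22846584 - 62704585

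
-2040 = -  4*510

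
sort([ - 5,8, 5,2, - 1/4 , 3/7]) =[-5, - 1/4, 3/7, 2 , 5,8] 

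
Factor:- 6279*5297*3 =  - 3^2*7^1*13^1 * 23^1 *5297^1 = - 99779589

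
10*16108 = 161080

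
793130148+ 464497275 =1257627423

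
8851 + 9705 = 18556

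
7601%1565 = 1341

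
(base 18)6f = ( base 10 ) 123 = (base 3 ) 11120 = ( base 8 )173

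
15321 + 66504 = 81825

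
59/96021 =59/96021  =  0.00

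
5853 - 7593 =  - 1740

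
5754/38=151 + 8/19 = 151.42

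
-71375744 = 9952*(-7172)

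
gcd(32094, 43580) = 2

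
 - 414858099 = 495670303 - 910528402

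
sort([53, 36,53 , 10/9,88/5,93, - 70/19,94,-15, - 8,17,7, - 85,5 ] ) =[ - 85, - 15, - 8, - 70/19,10/9,5,7,17,88/5,36,53, 53,93,94]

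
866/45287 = 866/45287 = 0.02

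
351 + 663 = 1014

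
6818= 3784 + 3034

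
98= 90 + 8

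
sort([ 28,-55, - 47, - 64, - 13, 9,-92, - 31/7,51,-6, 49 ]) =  [ - 92, - 64, - 55, - 47, - 13,- 6, - 31/7 , 9, 28,49,51]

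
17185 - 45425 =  - 28240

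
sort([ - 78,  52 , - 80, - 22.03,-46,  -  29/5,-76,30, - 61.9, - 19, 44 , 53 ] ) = [ - 80, -78, - 76 , - 61.9, - 46, - 22.03,-19, - 29/5,30, 44,52,53]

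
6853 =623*11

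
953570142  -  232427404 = 721142738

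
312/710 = 156/355 = 0.44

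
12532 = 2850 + 9682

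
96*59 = 5664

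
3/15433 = 3/15433=0.00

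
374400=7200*52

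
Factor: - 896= - 2^7*7^1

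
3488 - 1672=1816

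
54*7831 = 422874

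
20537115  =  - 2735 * ( - 7509 ) 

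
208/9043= 208/9043 = 0.02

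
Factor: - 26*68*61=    - 2^3*13^1 * 17^1*61^1 = - 107848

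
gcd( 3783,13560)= 3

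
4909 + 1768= 6677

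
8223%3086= 2051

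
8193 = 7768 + 425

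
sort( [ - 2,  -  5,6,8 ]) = [-5,-2, 6, 8]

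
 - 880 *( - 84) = 73920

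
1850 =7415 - 5565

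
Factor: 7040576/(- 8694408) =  - 880072/1086801 =-2^3*3^( - 1)*23^1*37^( - 1) * 4783^1*9791^(  -  1)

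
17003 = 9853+7150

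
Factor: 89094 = 2^1*3^1*  31^1 * 479^1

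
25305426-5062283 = 20243143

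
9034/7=1290 + 4/7 = 1290.57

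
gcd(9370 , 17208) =2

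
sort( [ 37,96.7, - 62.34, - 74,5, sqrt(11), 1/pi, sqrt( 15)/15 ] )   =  [ - 74, - 62.34,sqrt(15) /15, 1/pi,sqrt (11 ), 5,37, 96.7]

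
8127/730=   11 + 97/730 = 11.13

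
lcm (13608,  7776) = 54432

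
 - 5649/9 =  - 1883/3 = - 627.67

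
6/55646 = 3/27823 = 0.00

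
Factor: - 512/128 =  - 4 = - 2^2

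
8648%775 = 123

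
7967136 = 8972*888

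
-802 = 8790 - 9592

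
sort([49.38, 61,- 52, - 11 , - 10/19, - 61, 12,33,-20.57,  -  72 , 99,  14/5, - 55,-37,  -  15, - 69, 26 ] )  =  [-72,  -  69, - 61, - 55, - 52, - 37, - 20.57 , - 15,  -  11, - 10/19, 14/5, 12, 26, 33,49.38,61, 99]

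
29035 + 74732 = 103767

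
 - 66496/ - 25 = 66496/25 = 2659.84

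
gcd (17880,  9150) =30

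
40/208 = 5/26  =  0.19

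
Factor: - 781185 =  -  3^1*5^1*19^1*2741^1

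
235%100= 35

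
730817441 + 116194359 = 847011800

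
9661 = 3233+6428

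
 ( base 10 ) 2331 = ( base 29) 2MB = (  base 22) 4hl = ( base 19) 68D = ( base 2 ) 100100011011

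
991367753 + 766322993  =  1757690746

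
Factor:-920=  - 2^3*5^1 * 23^1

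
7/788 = 7/788 = 0.01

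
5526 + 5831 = 11357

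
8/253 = 8/253 = 0.03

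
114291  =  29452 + 84839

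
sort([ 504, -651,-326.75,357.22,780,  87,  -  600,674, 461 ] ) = [ - 651,-600, - 326.75,87,357.22,461,504, 674, 780 ] 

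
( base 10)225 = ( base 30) 7f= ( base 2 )11100001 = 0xe1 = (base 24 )99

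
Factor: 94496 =2^5*2953^1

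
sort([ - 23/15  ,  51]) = [ - 23/15,  51 ] 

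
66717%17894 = 13035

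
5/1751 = 5/1751 = 0.00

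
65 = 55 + 10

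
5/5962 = 5/5962 = 0.00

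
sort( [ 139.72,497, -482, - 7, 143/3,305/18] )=[ - 482, - 7, 305/18, 143/3,139.72, 497]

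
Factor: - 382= - 2^1*191^1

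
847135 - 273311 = 573824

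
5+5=10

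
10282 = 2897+7385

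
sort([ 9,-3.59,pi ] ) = [-3.59,pi , 9]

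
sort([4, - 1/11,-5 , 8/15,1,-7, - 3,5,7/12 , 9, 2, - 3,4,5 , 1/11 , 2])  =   [ - 7, - 5, - 3, -3, - 1/11, 1/11,8/15,7/12, 1,2, 2,4,4 , 5 , 5,9]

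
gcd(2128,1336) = 8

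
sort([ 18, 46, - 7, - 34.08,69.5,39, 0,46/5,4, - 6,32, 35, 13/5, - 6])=[ - 34.08, - 7, - 6,  -  6,  0, 13/5, 4,46/5 , 18 , 32, 35, 39, 46, 69.5]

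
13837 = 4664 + 9173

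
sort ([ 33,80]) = [33,  80 ]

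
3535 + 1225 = 4760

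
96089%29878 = 6455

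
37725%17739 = 2247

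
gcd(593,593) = 593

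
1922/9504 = 961/4752  =  0.20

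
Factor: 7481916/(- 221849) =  - 2^2*3^3*13^1*73^2*221849^( - 1)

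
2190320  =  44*49780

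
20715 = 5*4143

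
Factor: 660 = 2^2*3^1 * 5^1 * 11^1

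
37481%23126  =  14355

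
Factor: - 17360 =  - 2^4*5^1*7^1*31^1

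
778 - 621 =157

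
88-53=35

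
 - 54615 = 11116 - 65731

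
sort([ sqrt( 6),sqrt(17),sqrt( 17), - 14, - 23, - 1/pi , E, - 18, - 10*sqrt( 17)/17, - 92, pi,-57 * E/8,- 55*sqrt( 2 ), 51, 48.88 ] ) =[ - 92, - 55*sqrt( 2), - 23, - 57*E/8, - 18, -14,  -  10 * sqrt(17)/17,- 1/pi , sqrt(6), E , pi, sqrt (17), sqrt (17), 48.88,  51] 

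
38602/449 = 38602/449 = 85.97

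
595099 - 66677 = 528422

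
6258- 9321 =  - 3063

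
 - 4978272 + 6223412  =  1245140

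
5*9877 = 49385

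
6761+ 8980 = 15741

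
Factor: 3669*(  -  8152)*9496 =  - 284022397248=-2^6*3^1*1019^1*1187^1*1223^1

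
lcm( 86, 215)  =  430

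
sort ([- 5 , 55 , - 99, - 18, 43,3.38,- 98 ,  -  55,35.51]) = [ - 99, - 98, - 55, - 18, - 5, 3.38, 35.51, 43, 55 ]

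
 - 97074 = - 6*16179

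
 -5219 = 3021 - 8240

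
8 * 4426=35408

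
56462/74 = 763 = 763.00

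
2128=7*304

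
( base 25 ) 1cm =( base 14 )4B9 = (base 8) 1663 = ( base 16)3b3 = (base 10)947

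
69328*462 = 32029536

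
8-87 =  - 79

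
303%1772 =303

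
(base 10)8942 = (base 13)40BB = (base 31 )99e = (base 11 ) 679a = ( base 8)21356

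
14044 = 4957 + 9087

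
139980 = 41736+98244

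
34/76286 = 17/38143 = 0.00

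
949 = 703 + 246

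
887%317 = 253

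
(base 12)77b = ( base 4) 101033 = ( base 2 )10001001111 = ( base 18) 375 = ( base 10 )1103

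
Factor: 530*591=313230 = 2^1*3^1*5^1*53^1*197^1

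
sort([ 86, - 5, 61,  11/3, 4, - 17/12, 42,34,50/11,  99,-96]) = [ - 96,-5,  -  17/12, 11/3 , 4,50/11,34,42,61,  86,99]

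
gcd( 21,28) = 7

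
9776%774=488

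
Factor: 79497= 3^2 * 11^2*73^1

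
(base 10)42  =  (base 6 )110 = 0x2A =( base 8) 52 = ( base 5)132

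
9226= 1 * 9226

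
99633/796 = 99633/796 = 125.17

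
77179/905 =85+ 254/905 = 85.28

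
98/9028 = 49/4514 = 0.01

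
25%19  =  6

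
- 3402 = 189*(  -  18) 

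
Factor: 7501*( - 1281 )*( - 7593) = 72959474133 = 3^2*7^1*13^1*61^1*577^1* 2531^1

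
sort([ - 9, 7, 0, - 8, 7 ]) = [ - 9, - 8 , 0, 7 , 7 ] 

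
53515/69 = 775 + 40/69  =  775.58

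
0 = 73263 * 0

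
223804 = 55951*4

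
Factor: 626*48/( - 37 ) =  - 30048/37 = - 2^5*3^1*37^( - 1 )*313^1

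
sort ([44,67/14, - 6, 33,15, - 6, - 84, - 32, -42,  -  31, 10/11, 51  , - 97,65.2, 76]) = [-97,-84, - 42,- 32 , -31, - 6, - 6, 10/11, 67/14, 15, 33,44, 51 , 65.2, 76 ] 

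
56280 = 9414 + 46866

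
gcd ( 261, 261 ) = 261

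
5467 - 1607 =3860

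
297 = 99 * 3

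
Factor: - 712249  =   - 17^1*41897^1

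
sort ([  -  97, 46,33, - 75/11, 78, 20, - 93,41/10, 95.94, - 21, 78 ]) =[ - 97, - 93 , - 21, - 75/11,41/10 , 20, 33, 46,78,78,95.94]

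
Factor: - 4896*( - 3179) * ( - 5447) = - 84779199648 = -2^5 * 3^2*11^1*13^1*  17^3*419^1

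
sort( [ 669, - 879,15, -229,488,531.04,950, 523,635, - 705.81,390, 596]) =[  -  879, - 705.81,  -  229,15,  390, 488,523, 531.04,596,635,669, 950]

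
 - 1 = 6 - 7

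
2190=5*438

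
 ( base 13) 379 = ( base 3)211111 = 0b1001011111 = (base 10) 607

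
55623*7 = 389361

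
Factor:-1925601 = -3^1*641867^1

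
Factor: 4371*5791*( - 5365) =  - 135801353265 = - 3^1*5^1*29^1* 31^1*37^1*47^1 * 5791^1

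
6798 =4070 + 2728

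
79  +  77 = 156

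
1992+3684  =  5676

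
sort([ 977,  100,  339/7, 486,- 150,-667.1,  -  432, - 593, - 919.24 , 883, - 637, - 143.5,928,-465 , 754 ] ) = [ - 919.24,-667.1,-637, - 593 , - 465, - 432, -150, - 143.5 , 339/7, 100,  486 , 754, 883,928,  977]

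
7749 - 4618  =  3131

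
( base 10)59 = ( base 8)73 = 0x3b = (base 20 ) 2j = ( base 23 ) 2D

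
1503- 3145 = - 1642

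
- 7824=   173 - 7997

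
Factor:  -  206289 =- 3^2*22921^1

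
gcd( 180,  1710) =90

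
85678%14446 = 13448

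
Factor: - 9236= - 2^2*  2309^1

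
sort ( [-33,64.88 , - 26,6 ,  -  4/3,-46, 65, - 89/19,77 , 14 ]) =[ - 46, - 33,-26, - 89/19, -4/3 , 6, 14, 64.88, 65, 77]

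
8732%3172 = 2388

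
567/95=567/95= 5.97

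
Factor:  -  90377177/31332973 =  - 7^(  -  1)*11^1*47^(-1)*131^( - 1 ) * 727^(-1)*8216107^1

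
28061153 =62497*449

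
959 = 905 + 54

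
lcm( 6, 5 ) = 30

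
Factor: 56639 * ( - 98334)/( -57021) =2^1 * 3^3 * 11^1*19^1*83^( -1) * 229^( - 1)*271^1*607^1 = 1856513142/19007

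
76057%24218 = 3403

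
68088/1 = 68088= 68088.00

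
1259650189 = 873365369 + 386284820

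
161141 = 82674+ 78467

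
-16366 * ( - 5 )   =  81830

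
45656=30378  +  15278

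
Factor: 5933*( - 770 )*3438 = -2^2 *3^2*5^1*7^1 * 11^1*17^1*191^1*349^1 =- 15706193580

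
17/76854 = 17/76854 = 0.00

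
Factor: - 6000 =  - 2^4*3^1*  5^3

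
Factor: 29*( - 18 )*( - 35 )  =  2^1 * 3^2 * 5^1*7^1*29^1 = 18270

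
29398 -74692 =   -  45294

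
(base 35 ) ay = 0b110000000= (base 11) 31a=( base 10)384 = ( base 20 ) j4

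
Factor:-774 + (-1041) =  - 1815 = -3^1*5^1*11^2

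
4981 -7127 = -2146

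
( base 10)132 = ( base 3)11220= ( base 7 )246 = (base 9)156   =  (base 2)10000100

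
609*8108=4937772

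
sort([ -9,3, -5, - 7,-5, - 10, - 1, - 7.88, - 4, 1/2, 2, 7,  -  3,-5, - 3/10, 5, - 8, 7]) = [-10, - 9, - 8, -7.88,-7, - 5, - 5, - 5, -4,  -  3, - 1, -3/10,1/2, 2,  3, 5 , 7, 7 ] 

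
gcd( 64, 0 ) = 64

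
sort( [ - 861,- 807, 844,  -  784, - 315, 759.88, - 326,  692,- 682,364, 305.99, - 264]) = [-861, - 807, - 784, - 682, - 326, - 315 ,- 264,  305.99, 364,692, 759.88, 844 ] 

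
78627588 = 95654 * 822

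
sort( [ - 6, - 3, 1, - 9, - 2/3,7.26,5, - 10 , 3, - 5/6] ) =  [ - 10, - 9,-6,-3, - 5/6, - 2/3,1,3, 5,  7.26]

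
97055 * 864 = 83855520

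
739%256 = 227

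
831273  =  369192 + 462081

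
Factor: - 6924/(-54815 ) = 12/95 = 2^2 * 3^1*5^( - 1)*19^(- 1 ) 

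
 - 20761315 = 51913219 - 72674534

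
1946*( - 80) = -155680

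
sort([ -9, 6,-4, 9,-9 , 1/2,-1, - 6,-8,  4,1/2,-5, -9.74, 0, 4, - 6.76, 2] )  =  [  -  9.74,-9 , - 9,  -  8, - 6.76,-6,  -  5, - 4,-1,  0,1/2,1/2,2, 4,4, 6,  9]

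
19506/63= 309  +  13/21= 309.62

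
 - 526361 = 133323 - 659684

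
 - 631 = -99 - 532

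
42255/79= 42255/79=534.87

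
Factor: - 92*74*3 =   -  20424 = -2^3*3^1*23^1*37^1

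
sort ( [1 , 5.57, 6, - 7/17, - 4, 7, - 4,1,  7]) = [ - 4,-4 , - 7/17,1, 1,5.57, 6 , 7, 7 ]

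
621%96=45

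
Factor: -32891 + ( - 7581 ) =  - 2^3*5059^1 = - 40472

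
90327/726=124 + 101/242 = 124.42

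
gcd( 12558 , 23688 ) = 42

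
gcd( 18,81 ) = 9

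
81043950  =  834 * 97175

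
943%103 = 16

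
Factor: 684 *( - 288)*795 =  - 156608640 = - 2^7*3^5*5^1*19^1*53^1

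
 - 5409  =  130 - 5539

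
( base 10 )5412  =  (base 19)eig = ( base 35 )4em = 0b1010100100100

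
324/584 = 81/146  =  0.55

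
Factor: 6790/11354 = 5^1*97^1*811^( - 1 ) = 485/811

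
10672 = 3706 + 6966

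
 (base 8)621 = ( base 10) 401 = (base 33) C5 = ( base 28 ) E9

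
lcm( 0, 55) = 0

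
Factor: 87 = 3^1*29^1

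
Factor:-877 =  -877^1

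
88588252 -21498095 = 67090157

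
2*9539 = 19078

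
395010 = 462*855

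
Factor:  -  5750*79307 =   -  456015250 = - 2^1 * 5^3*23^1*71^1*1117^1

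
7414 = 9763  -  2349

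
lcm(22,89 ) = 1958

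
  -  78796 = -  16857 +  - 61939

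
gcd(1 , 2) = 1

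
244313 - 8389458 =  - 8145145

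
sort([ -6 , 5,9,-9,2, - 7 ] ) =[ - 9, - 7, - 6,  2,5 , 9 ] 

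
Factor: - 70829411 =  - 137^1*517003^1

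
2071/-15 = -2071/15 =- 138.07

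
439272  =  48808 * 9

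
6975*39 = 272025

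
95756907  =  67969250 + 27787657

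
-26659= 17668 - 44327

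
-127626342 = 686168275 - 813794617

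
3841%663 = 526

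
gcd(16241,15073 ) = 1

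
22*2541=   55902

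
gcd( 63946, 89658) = 2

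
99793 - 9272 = 90521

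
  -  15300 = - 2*7650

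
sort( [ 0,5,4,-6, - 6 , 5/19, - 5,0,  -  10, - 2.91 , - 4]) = [ - 10, - 6, - 6, - 5, - 4 , - 2.91, 0, 0,  5/19,4,5]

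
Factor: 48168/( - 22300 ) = - 54/25 = - 2^1*3^3*5^( - 2)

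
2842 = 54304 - 51462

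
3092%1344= 404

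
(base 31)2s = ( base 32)2Q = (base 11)82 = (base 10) 90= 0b1011010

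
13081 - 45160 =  - 32079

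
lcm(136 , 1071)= 8568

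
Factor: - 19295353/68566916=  - 2^( - 2)*7^1 *17^( - 1)*29^1 * 31^( - 1 ) * 2957^(- 1)*8641^1 =- 1754123/6233356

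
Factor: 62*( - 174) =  - 10788 = -  2^2*3^1 * 29^1*31^1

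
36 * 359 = 12924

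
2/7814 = 1/3907 = 0.00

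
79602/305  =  79602/305 = 260.99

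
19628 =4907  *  4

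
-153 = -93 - 60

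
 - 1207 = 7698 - 8905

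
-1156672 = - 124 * 9328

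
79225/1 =79225 = 79225.00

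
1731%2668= 1731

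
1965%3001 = 1965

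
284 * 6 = 1704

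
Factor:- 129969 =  - 3^2 * 7^1*2063^1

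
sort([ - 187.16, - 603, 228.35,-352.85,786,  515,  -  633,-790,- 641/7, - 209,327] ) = [ - 790, - 633,-603, - 352.85,-209, - 187.16, - 641/7, 228.35, 327,515,786] 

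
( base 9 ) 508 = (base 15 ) 1C8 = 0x19D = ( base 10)413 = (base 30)DN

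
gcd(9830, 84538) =1966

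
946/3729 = 86/339= 0.25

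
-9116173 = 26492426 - 35608599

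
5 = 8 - 3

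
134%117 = 17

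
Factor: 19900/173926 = 50/437 = 2^1*5^2*19^( - 1 )*23^( - 1)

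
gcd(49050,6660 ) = 90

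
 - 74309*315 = - 23407335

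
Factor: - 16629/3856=  -  69/16=- 2^ ( - 4)*3^1 *23^1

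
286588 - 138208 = 148380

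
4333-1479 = 2854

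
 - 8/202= -1 + 97/101 = - 0.04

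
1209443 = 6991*173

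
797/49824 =797/49824 = 0.02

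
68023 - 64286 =3737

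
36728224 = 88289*416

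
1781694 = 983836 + 797858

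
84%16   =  4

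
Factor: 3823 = 3823^1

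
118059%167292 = 118059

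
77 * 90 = 6930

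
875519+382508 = 1258027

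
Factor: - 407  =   - 11^1*37^1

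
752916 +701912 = 1454828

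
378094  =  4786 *79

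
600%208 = 184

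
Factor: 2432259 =3^2*29^1*9319^1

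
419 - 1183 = -764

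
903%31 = 4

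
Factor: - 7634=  - 2^1*11^1*347^1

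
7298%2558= 2182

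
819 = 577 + 242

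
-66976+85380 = 18404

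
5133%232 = 29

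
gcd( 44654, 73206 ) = 166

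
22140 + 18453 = 40593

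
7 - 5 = 2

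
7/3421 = 7/3421=0.00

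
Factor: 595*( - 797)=  -  5^1*7^1*17^1*797^1  =  - 474215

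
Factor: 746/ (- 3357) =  - 2^1*3^( - 2 )= - 2/9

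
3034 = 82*37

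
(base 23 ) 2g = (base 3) 2022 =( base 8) 76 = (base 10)62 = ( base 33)1T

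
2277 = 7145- 4868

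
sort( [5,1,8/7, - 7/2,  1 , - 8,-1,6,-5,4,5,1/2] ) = [  -  8, - 5, - 7/2,  -  1,1/2,1,1, 8/7, 4, 5,5,6] 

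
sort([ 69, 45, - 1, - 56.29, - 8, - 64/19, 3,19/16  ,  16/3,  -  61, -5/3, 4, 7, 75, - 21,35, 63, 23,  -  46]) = [ - 61,-56.29, - 46, - 21,  -  8, - 64/19, - 5/3, - 1, 19/16,3, 4, 16/3, 7, 23, 35,45,63, 69,75]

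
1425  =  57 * 25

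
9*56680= 510120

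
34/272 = 1/8 =0.12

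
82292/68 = 20573/17 = 1210.18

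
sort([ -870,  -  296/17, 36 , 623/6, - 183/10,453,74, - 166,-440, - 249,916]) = [- 870, - 440, - 249 , - 166, - 183/10, - 296/17,36, 74,623/6,453, 916 ] 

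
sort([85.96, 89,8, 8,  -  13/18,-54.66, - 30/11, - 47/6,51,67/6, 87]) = [ - 54.66, - 47/6,  -  30/11, - 13/18 , 8,8,67/6, 51,85.96,87, 89 ]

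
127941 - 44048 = 83893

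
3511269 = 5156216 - 1644947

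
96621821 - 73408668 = 23213153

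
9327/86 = 9327/86 = 108.45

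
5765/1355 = 1153/271 =4.25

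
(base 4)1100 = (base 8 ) 120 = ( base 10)80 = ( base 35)2A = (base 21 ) 3H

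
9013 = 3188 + 5825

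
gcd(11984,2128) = 112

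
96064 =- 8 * (-12008 )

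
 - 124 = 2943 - 3067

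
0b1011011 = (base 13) 70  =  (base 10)91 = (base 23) 3m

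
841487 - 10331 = 831156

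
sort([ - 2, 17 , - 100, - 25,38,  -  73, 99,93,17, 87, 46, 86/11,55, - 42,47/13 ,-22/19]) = [-100, - 73, - 42, - 25, - 2,-22/19,47/13,86/11, 17,17,  38, 46,55,87,93,99]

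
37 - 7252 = - 7215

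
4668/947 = 4  +  880/947 = 4.93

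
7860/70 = 786/7 = 112.29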